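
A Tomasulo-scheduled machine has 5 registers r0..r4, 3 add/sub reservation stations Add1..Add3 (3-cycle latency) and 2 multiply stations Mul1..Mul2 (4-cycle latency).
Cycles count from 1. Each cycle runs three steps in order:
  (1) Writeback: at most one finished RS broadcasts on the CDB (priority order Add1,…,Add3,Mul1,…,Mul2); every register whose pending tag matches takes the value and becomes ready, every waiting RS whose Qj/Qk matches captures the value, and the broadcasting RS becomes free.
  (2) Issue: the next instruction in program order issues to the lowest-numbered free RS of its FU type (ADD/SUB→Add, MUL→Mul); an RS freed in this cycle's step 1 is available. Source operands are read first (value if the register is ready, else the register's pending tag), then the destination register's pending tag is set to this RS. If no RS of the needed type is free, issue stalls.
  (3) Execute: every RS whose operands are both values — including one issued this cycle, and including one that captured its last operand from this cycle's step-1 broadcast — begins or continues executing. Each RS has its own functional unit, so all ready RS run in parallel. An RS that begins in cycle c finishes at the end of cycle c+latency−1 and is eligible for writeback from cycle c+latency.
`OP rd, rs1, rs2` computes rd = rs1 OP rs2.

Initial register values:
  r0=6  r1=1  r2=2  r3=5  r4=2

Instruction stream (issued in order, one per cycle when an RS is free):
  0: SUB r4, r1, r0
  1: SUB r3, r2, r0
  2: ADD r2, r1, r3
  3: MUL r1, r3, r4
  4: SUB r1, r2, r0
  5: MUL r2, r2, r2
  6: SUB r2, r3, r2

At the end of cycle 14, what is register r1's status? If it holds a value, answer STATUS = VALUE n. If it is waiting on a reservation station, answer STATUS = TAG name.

  c1: issue SUB r4<-Add1  regs: r0:6,r1:1,r2:2,r3:5,r4:Add1
  c2: issue SUB r3<-Add2  regs: r0:6,r1:1,r2:2,r3:Add2,r4:Add1
  c3: issue ADD r2<-Add3  regs: r0:6,r1:1,r2:Add3,r3:Add2,r4:Add1
  c4: CDB Add1=-5; issue MUL r1<-Mul1  regs: r0:6,r1:Mul1,r2:Add3,r3:Add2,r4:-5
  c5: CDB Add2=-4; issue SUB r1<-Add1  regs: r0:6,r1:Add1,r2:Add3,r3:-4,r4:-5
  c6: issue MUL r2<-Mul2  regs: r0:6,r1:Add1,r2:Mul2,r3:-4,r4:-5
  c7: issue SUB r2<-Add2  regs: r0:6,r1:Add1,r2:Add2,r3:-4,r4:-5
  c8: CDB Add3=-3  regs: r0:6,r1:Add1,r2:Add2,r3:-4,r4:-5
  c9: CDB Mul1=20  regs: r0:6,r1:Add1,r2:Add2,r3:-4,r4:-5
  c10: -  regs: r0:6,r1:Add1,r2:Add2,r3:-4,r4:-5
  c11: CDB Add1=-9  regs: r0:6,r1:-9,r2:Add2,r3:-4,r4:-5
  c12: CDB Mul2=9  regs: r0:6,r1:-9,r2:Add2,r3:-4,r4:-5
  c13: -  regs: r0:6,r1:-9,r2:Add2,r3:-4,r4:-5
  c14: -  regs: r0:6,r1:-9,r2:Add2,r3:-4,r4:-5

STATUS = VALUE -9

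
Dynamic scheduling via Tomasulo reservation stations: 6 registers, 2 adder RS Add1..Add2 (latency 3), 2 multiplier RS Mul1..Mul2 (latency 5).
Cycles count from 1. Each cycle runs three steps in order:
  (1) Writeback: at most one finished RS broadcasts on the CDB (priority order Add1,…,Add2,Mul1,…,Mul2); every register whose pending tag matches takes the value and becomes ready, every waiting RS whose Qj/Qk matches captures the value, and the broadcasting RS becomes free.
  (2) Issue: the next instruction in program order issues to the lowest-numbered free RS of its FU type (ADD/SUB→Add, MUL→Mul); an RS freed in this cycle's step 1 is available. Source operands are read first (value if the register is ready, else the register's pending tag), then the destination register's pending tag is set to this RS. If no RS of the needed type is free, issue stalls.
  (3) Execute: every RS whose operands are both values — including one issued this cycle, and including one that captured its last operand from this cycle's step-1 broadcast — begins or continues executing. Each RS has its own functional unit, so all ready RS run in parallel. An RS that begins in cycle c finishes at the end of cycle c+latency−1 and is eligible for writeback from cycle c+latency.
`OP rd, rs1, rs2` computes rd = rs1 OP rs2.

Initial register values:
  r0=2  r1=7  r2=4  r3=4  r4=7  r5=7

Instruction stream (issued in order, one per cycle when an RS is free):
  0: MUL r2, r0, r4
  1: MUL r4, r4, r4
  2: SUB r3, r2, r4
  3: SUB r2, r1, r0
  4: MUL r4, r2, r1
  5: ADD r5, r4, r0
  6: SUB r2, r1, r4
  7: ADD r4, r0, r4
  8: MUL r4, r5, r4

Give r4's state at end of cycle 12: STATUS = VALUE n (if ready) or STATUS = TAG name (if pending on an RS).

  c1: issue MUL r2<-Mul1  regs: r0:2,r1:7,r2:Mul1,r3:4,r4:7,r5:7
  c2: issue MUL r4<-Mul2  regs: r0:2,r1:7,r2:Mul1,r3:4,r4:Mul2,r5:7
  c3: issue SUB r3<-Add1  regs: r0:2,r1:7,r2:Mul1,r3:Add1,r4:Mul2,r5:7
  c4: issue SUB r2<-Add2  regs: r0:2,r1:7,r2:Add2,r3:Add1,r4:Mul2,r5:7
  c5: stall  regs: r0:2,r1:7,r2:Add2,r3:Add1,r4:Mul2,r5:7
  c6: CDB Mul1=14; issue MUL r4<-Mul1  regs: r0:2,r1:7,r2:Add2,r3:Add1,r4:Mul1,r5:7
  c7: CDB Add2=5; issue ADD r5<-Add2  regs: r0:2,r1:7,r2:5,r3:Add1,r4:Mul1,r5:Add2
  c8: CDB Mul2=49; stall  regs: r0:2,r1:7,r2:5,r3:Add1,r4:Mul1,r5:Add2
  c9: stall  regs: r0:2,r1:7,r2:5,r3:Add1,r4:Mul1,r5:Add2
  c10: stall  regs: r0:2,r1:7,r2:5,r3:Add1,r4:Mul1,r5:Add2
  c11: CDB Add1=-35; issue SUB r2<-Add1  regs: r0:2,r1:7,r2:Add1,r3:-35,r4:Mul1,r5:Add2
  c12: CDB Mul1=35; stall  regs: r0:2,r1:7,r2:Add1,r3:-35,r4:35,r5:Add2

STATUS = VALUE 35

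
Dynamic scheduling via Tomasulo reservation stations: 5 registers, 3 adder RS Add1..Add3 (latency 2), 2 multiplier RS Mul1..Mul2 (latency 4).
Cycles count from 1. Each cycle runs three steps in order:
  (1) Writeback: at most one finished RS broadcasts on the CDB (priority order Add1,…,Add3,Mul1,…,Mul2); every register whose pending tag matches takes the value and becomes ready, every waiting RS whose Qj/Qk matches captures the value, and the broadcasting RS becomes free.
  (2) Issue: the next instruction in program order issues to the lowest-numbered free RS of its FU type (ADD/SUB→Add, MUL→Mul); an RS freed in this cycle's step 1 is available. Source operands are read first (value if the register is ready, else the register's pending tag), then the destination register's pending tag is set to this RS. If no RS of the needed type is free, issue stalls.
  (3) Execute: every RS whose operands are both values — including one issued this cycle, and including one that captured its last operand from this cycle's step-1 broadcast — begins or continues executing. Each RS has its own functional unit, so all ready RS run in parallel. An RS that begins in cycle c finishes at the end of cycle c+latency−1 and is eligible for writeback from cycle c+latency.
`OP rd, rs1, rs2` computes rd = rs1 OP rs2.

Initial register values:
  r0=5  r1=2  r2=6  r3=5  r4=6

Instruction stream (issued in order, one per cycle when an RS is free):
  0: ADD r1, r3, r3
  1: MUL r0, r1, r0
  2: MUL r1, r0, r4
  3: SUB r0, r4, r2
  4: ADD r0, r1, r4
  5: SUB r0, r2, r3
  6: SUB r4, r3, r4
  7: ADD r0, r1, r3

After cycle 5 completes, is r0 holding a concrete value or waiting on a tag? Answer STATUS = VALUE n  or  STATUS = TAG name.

c1: issue ADD r1<-Add1 | r0:5,r1:Add1,r2:6,r3:5,r4:6
c2: issue MUL r0<-Mul1 | r0:Mul1,r1:Add1,r2:6,r3:5,r4:6
c3: CDB Add1=10; issue MUL r1<-Mul2 | r0:Mul1,r1:Mul2,r2:6,r3:5,r4:6
c4: issue SUB r0<-Add1 | r0:Add1,r1:Mul2,r2:6,r3:5,r4:6
c5: issue ADD r0<-Add2 | r0:Add2,r1:Mul2,r2:6,r3:5,r4:6

STATUS = TAG Add2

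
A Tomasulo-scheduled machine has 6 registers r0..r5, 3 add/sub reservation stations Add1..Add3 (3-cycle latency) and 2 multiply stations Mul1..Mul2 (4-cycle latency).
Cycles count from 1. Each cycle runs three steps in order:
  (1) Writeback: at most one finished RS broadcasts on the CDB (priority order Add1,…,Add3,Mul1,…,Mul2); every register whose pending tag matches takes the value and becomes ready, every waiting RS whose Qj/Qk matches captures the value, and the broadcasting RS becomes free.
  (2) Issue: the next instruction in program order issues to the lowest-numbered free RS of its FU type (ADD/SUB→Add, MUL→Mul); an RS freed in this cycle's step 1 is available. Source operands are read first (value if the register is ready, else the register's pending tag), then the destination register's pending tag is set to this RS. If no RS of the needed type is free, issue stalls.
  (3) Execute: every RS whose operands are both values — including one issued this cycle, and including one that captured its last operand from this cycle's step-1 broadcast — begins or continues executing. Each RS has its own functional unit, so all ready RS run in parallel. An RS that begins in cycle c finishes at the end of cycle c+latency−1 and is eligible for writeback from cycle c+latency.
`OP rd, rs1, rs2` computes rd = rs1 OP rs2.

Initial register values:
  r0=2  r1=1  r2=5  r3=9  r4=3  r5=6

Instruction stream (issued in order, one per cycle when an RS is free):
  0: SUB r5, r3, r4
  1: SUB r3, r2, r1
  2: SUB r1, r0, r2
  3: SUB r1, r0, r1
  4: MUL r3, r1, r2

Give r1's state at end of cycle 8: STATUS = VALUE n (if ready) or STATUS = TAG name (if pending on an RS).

STATUS = TAG Add1

  c1: issue SUB r5<-Add1  regs: r0:2,r1:1,r2:5,r3:9,r4:3,r5:Add1
  c2: issue SUB r3<-Add2  regs: r0:2,r1:1,r2:5,r3:Add2,r4:3,r5:Add1
  c3: issue SUB r1<-Add3  regs: r0:2,r1:Add3,r2:5,r3:Add2,r4:3,r5:Add1
  c4: CDB Add1=6; issue SUB r1<-Add1  regs: r0:2,r1:Add1,r2:5,r3:Add2,r4:3,r5:6
  c5: CDB Add2=4; issue MUL r3<-Mul1  regs: r0:2,r1:Add1,r2:5,r3:Mul1,r4:3,r5:6
  c6: CDB Add3=-3  regs: r0:2,r1:Add1,r2:5,r3:Mul1,r4:3,r5:6
  c7: -  regs: r0:2,r1:Add1,r2:5,r3:Mul1,r4:3,r5:6
  c8: -  regs: r0:2,r1:Add1,r2:5,r3:Mul1,r4:3,r5:6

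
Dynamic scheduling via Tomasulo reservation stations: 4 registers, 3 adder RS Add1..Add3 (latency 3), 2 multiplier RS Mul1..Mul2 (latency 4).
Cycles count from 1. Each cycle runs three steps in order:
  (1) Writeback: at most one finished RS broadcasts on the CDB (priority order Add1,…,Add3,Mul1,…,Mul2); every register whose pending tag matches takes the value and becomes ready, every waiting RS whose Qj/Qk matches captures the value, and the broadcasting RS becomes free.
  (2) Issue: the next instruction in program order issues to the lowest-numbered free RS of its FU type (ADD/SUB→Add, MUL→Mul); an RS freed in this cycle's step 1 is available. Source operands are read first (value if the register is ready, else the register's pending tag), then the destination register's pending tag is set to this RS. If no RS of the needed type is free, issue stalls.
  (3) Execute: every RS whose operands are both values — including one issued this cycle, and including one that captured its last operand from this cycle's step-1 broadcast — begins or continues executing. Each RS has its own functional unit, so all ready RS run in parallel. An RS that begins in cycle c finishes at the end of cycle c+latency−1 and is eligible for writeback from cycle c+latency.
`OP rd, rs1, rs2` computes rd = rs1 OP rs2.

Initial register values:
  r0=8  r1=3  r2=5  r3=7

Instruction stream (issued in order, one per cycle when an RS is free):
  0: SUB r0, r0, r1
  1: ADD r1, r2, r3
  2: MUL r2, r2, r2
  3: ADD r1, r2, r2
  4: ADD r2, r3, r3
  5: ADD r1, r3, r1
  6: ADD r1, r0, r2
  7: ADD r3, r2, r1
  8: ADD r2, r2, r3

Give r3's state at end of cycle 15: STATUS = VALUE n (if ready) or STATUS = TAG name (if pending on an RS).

cycle 1: issue SUB r0<-Add1 // r0:Add1,r1:3,r2:5,r3:7
cycle 2: issue ADD r1<-Add2 // r0:Add1,r1:Add2,r2:5,r3:7
cycle 3: issue MUL r2<-Mul1 // r0:Add1,r1:Add2,r2:Mul1,r3:7
cycle 4: CDB Add1=5; issue ADD r1<-Add1 // r0:5,r1:Add1,r2:Mul1,r3:7
cycle 5: CDB Add2=12; issue ADD r2<-Add2 // r0:5,r1:Add1,r2:Add2,r3:7
cycle 6: issue ADD r1<-Add3 // r0:5,r1:Add3,r2:Add2,r3:7
cycle 7: CDB Mul1=25; stall // r0:5,r1:Add3,r2:Add2,r3:7
cycle 8: CDB Add2=14; issue ADD r1<-Add2 // r0:5,r1:Add2,r2:14,r3:7
cycle 9: stall // r0:5,r1:Add2,r2:14,r3:7
cycle 10: CDB Add1=50; issue ADD r3<-Add1 // r0:5,r1:Add2,r2:14,r3:Add1
cycle 11: CDB Add2=19; issue ADD r2<-Add2 // r0:5,r1:19,r2:Add2,r3:Add1
cycle 12: - // r0:5,r1:19,r2:Add2,r3:Add1
cycle 13: CDB Add3=57 // r0:5,r1:19,r2:Add2,r3:Add1
cycle 14: CDB Add1=33 // r0:5,r1:19,r2:Add2,r3:33
cycle 15: - // r0:5,r1:19,r2:Add2,r3:33

STATUS = VALUE 33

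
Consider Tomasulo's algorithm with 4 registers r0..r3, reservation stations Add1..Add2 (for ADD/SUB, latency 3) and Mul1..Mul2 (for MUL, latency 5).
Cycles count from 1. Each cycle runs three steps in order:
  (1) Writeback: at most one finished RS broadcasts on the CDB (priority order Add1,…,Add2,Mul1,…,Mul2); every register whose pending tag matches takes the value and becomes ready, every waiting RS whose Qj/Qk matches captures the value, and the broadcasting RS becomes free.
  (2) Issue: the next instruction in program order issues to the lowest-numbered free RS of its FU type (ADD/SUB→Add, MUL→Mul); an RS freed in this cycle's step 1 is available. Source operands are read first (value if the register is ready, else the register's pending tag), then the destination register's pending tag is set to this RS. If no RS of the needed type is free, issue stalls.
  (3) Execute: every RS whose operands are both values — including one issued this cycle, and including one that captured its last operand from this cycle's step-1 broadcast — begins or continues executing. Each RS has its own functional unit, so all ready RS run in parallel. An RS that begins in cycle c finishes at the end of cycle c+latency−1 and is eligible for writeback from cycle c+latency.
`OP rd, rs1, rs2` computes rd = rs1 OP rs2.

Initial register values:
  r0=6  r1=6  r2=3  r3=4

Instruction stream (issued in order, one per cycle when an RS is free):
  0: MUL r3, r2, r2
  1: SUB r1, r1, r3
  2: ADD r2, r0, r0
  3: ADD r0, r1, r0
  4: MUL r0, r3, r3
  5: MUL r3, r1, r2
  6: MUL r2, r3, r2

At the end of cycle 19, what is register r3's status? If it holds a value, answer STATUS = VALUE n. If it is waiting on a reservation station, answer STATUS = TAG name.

STATUS = VALUE -36

  c1: issue MUL r3<-Mul1  regs: r0:6,r1:6,r2:3,r3:Mul1
  c2: issue SUB r1<-Add1  regs: r0:6,r1:Add1,r2:3,r3:Mul1
  c3: issue ADD r2<-Add2  regs: r0:6,r1:Add1,r2:Add2,r3:Mul1
  c4: stall  regs: r0:6,r1:Add1,r2:Add2,r3:Mul1
  c5: stall  regs: r0:6,r1:Add1,r2:Add2,r3:Mul1
  c6: CDB Add2=12; issue ADD r0<-Add2  regs: r0:Add2,r1:Add1,r2:12,r3:Mul1
  c7: CDB Mul1=9; issue MUL r0<-Mul1  regs: r0:Mul1,r1:Add1,r2:12,r3:9
  c8: issue MUL r3<-Mul2  regs: r0:Mul1,r1:Add1,r2:12,r3:Mul2
  c9: stall  regs: r0:Mul1,r1:Add1,r2:12,r3:Mul2
  c10: CDB Add1=-3; stall  regs: r0:Mul1,r1:-3,r2:12,r3:Mul2
  c11: stall  regs: r0:Mul1,r1:-3,r2:12,r3:Mul2
  c12: CDB Mul1=81; issue MUL r2<-Mul1  regs: r0:81,r1:-3,r2:Mul1,r3:Mul2
  c13: CDB Add2=3  regs: r0:81,r1:-3,r2:Mul1,r3:Mul2
  c14: -  regs: r0:81,r1:-3,r2:Mul1,r3:Mul2
  c15: CDB Mul2=-36  regs: r0:81,r1:-3,r2:Mul1,r3:-36
  c16: -  regs: r0:81,r1:-3,r2:Mul1,r3:-36
  c17: -  regs: r0:81,r1:-3,r2:Mul1,r3:-36
  c18: -  regs: r0:81,r1:-3,r2:Mul1,r3:-36
  c19: -  regs: r0:81,r1:-3,r2:Mul1,r3:-36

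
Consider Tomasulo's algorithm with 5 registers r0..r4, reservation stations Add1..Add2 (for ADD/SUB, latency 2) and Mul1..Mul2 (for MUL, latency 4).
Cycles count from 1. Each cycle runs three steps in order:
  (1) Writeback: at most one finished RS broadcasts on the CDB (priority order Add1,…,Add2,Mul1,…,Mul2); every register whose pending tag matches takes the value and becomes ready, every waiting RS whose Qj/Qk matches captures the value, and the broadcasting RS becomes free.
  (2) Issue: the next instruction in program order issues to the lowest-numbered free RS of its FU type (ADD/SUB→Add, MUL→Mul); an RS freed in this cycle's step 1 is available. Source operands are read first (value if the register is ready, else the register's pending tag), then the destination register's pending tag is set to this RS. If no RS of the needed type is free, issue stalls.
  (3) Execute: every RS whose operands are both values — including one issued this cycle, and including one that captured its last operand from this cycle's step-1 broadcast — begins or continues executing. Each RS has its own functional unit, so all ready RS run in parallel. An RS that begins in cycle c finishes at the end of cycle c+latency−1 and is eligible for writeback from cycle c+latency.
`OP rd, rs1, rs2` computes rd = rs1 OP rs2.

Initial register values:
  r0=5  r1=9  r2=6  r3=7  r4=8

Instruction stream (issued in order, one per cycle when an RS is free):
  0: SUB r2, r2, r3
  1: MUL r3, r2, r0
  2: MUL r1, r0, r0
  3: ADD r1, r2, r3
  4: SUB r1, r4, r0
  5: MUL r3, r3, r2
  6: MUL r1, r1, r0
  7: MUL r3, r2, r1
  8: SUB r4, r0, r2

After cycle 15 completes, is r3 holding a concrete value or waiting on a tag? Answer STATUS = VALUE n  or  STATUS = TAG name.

STATUS = TAG Mul1

  c1: issue SUB r2<-Add1  regs: r0:5,r1:9,r2:Add1,r3:7,r4:8
  c2: issue MUL r3<-Mul1  regs: r0:5,r1:9,r2:Add1,r3:Mul1,r4:8
  c3: CDB Add1=-1; issue MUL r1<-Mul2  regs: r0:5,r1:Mul2,r2:-1,r3:Mul1,r4:8
  c4: issue ADD r1<-Add1  regs: r0:5,r1:Add1,r2:-1,r3:Mul1,r4:8
  c5: issue SUB r1<-Add2  regs: r0:5,r1:Add2,r2:-1,r3:Mul1,r4:8
  c6: stall  regs: r0:5,r1:Add2,r2:-1,r3:Mul1,r4:8
  c7: CDB Add2=3; stall  regs: r0:5,r1:3,r2:-1,r3:Mul1,r4:8
  c8: CDB Mul1=-5; issue MUL r3<-Mul1  regs: r0:5,r1:3,r2:-1,r3:Mul1,r4:8
  c9: CDB Mul2=25; issue MUL r1<-Mul2  regs: r0:5,r1:Mul2,r2:-1,r3:Mul1,r4:8
  c10: CDB Add1=-6; stall  regs: r0:5,r1:Mul2,r2:-1,r3:Mul1,r4:8
  c11: stall  regs: r0:5,r1:Mul2,r2:-1,r3:Mul1,r4:8
  c12: CDB Mul1=5; issue MUL r3<-Mul1  regs: r0:5,r1:Mul2,r2:-1,r3:Mul1,r4:8
  c13: CDB Mul2=15; issue SUB r4<-Add1  regs: r0:5,r1:15,r2:-1,r3:Mul1,r4:Add1
  c14: -  regs: r0:5,r1:15,r2:-1,r3:Mul1,r4:Add1
  c15: CDB Add1=6  regs: r0:5,r1:15,r2:-1,r3:Mul1,r4:6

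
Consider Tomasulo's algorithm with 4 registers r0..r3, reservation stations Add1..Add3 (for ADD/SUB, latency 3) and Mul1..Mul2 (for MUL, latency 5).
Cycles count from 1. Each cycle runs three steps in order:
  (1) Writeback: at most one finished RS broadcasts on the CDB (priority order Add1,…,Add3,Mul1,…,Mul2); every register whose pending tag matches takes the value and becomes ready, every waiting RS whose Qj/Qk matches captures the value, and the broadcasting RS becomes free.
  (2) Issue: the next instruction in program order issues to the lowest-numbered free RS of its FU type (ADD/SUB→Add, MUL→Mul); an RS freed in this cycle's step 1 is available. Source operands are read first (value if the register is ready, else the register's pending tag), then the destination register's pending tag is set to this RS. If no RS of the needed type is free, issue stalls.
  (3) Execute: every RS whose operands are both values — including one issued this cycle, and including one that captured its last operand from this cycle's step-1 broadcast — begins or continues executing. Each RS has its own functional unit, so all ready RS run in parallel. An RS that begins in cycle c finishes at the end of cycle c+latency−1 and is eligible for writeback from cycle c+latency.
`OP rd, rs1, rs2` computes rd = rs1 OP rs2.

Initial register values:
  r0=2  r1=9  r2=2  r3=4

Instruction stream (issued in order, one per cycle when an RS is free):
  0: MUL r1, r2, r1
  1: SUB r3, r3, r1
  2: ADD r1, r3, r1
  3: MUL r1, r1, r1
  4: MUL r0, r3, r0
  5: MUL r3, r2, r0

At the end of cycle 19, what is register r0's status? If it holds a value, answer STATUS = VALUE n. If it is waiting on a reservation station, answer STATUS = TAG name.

STATUS = VALUE -28

c1: issue MUL r1<-Mul1 | r0:2,r1:Mul1,r2:2,r3:4
c2: issue SUB r3<-Add1 | r0:2,r1:Mul1,r2:2,r3:Add1
c3: issue ADD r1<-Add2 | r0:2,r1:Add2,r2:2,r3:Add1
c4: issue MUL r1<-Mul2 | r0:2,r1:Mul2,r2:2,r3:Add1
c5: stall | r0:2,r1:Mul2,r2:2,r3:Add1
c6: CDB Mul1=18; issue MUL r0<-Mul1 | r0:Mul1,r1:Mul2,r2:2,r3:Add1
c7: stall | r0:Mul1,r1:Mul2,r2:2,r3:Add1
c8: stall | r0:Mul1,r1:Mul2,r2:2,r3:Add1
c9: CDB Add1=-14; stall | r0:Mul1,r1:Mul2,r2:2,r3:-14
c10: stall | r0:Mul1,r1:Mul2,r2:2,r3:-14
c11: stall | r0:Mul1,r1:Mul2,r2:2,r3:-14
c12: CDB Add2=4; stall | r0:Mul1,r1:Mul2,r2:2,r3:-14
c13: stall | r0:Mul1,r1:Mul2,r2:2,r3:-14
c14: CDB Mul1=-28; issue MUL r3<-Mul1 | r0:-28,r1:Mul2,r2:2,r3:Mul1
c15: - | r0:-28,r1:Mul2,r2:2,r3:Mul1
c16: - | r0:-28,r1:Mul2,r2:2,r3:Mul1
c17: CDB Mul2=16 | r0:-28,r1:16,r2:2,r3:Mul1
c18: - | r0:-28,r1:16,r2:2,r3:Mul1
c19: CDB Mul1=-56 | r0:-28,r1:16,r2:2,r3:-56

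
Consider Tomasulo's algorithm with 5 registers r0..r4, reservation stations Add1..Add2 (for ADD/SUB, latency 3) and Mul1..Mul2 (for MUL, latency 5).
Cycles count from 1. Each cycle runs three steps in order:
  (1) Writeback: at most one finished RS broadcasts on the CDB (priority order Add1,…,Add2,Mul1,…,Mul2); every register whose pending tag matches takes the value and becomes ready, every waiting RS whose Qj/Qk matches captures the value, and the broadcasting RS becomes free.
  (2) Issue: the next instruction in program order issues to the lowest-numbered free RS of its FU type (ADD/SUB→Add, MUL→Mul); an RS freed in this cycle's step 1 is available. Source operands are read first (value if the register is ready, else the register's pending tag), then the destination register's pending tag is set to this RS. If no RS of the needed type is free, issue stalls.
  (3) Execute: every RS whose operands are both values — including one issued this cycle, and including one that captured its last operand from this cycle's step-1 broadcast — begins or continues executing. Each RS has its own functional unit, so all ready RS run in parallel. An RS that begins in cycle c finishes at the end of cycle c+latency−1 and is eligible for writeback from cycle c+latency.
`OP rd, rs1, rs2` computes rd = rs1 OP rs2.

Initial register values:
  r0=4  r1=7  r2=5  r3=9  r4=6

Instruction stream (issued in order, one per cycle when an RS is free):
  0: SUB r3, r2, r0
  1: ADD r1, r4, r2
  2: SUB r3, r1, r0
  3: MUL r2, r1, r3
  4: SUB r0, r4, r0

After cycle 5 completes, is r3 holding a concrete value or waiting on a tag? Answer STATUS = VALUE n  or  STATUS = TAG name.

STATUS = TAG Add1

c1: issue SUB r3<-Add1 | r0:4,r1:7,r2:5,r3:Add1,r4:6
c2: issue ADD r1<-Add2 | r0:4,r1:Add2,r2:5,r3:Add1,r4:6
c3: stall | r0:4,r1:Add2,r2:5,r3:Add1,r4:6
c4: CDB Add1=1; issue SUB r3<-Add1 | r0:4,r1:Add2,r2:5,r3:Add1,r4:6
c5: CDB Add2=11; issue MUL r2<-Mul1 | r0:4,r1:11,r2:Mul1,r3:Add1,r4:6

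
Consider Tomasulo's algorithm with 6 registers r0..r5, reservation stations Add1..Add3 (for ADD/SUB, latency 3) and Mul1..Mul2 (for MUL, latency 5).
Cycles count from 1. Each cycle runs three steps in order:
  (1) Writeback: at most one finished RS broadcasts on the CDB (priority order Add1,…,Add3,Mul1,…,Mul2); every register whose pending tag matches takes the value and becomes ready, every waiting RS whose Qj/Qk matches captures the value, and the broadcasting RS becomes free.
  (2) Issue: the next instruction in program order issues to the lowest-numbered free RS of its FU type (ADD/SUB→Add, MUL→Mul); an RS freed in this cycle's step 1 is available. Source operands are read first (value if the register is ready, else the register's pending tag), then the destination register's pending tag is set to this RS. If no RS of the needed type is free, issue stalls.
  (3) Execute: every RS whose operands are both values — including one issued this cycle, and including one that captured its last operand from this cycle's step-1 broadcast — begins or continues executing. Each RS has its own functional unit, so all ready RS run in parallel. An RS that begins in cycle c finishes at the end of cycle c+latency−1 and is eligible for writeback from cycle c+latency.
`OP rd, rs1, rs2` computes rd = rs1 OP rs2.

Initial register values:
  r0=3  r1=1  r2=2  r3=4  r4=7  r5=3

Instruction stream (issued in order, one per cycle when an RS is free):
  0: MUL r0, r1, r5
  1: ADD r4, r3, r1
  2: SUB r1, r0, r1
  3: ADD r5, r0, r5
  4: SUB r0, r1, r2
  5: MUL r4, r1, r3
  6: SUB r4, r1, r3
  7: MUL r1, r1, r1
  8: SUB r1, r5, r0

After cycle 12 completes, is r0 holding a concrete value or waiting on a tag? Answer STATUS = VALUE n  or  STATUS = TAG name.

c1: issue MUL r0<-Mul1 | r0:Mul1,r1:1,r2:2,r3:4,r4:7,r5:3
c2: issue ADD r4<-Add1 | r0:Mul1,r1:1,r2:2,r3:4,r4:Add1,r5:3
c3: issue SUB r1<-Add2 | r0:Mul1,r1:Add2,r2:2,r3:4,r4:Add1,r5:3
c4: issue ADD r5<-Add3 | r0:Mul1,r1:Add2,r2:2,r3:4,r4:Add1,r5:Add3
c5: CDB Add1=5; issue SUB r0<-Add1 | r0:Add1,r1:Add2,r2:2,r3:4,r4:5,r5:Add3
c6: CDB Mul1=3; issue MUL r4<-Mul1 | r0:Add1,r1:Add2,r2:2,r3:4,r4:Mul1,r5:Add3
c7: stall | r0:Add1,r1:Add2,r2:2,r3:4,r4:Mul1,r5:Add3
c8: stall | r0:Add1,r1:Add2,r2:2,r3:4,r4:Mul1,r5:Add3
c9: CDB Add2=2; issue SUB r4<-Add2 | r0:Add1,r1:2,r2:2,r3:4,r4:Add2,r5:Add3
c10: CDB Add3=6; issue MUL r1<-Mul2 | r0:Add1,r1:Mul2,r2:2,r3:4,r4:Add2,r5:6
c11: issue SUB r1<-Add3 | r0:Add1,r1:Add3,r2:2,r3:4,r4:Add2,r5:6
c12: CDB Add1=0 | r0:0,r1:Add3,r2:2,r3:4,r4:Add2,r5:6

STATUS = VALUE 0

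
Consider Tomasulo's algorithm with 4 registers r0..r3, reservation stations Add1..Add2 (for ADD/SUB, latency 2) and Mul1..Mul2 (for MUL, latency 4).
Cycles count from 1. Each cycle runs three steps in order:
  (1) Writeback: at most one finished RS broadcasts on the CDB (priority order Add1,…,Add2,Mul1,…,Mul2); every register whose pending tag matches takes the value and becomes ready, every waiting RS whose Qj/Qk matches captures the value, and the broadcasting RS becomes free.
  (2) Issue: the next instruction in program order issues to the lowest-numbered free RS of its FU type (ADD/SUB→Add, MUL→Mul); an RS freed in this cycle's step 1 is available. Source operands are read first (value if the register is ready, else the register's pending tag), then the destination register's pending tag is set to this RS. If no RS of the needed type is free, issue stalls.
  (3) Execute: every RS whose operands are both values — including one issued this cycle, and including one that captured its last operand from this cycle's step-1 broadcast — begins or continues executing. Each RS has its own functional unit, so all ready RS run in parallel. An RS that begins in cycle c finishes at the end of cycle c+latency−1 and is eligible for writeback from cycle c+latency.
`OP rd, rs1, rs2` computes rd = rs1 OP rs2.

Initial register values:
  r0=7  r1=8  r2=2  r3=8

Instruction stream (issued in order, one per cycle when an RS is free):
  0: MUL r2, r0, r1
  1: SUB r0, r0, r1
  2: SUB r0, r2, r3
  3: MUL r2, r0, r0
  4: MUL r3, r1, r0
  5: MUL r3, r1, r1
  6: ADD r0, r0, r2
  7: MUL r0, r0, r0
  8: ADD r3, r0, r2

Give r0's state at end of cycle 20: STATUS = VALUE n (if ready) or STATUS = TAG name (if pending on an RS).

cycle 1: issue MUL r2<-Mul1 // r0:7,r1:8,r2:Mul1,r3:8
cycle 2: issue SUB r0<-Add1 // r0:Add1,r1:8,r2:Mul1,r3:8
cycle 3: issue SUB r0<-Add2 // r0:Add2,r1:8,r2:Mul1,r3:8
cycle 4: CDB Add1=-1; issue MUL r2<-Mul2 // r0:Add2,r1:8,r2:Mul2,r3:8
cycle 5: CDB Mul1=56; issue MUL r3<-Mul1 // r0:Add2,r1:8,r2:Mul2,r3:Mul1
cycle 6: stall // r0:Add2,r1:8,r2:Mul2,r3:Mul1
cycle 7: CDB Add2=48; stall // r0:48,r1:8,r2:Mul2,r3:Mul1
cycle 8: stall // r0:48,r1:8,r2:Mul2,r3:Mul1
cycle 9: stall // r0:48,r1:8,r2:Mul2,r3:Mul1
cycle 10: stall // r0:48,r1:8,r2:Mul2,r3:Mul1
cycle 11: CDB Mul1=384; issue MUL r3<-Mul1 // r0:48,r1:8,r2:Mul2,r3:Mul1
cycle 12: CDB Mul2=2304; issue ADD r0<-Add1 // r0:Add1,r1:8,r2:2304,r3:Mul1
cycle 13: issue MUL r0<-Mul2 // r0:Mul2,r1:8,r2:2304,r3:Mul1
cycle 14: CDB Add1=2352; issue ADD r3<-Add1 // r0:Mul2,r1:8,r2:2304,r3:Add1
cycle 15: CDB Mul1=64 // r0:Mul2,r1:8,r2:2304,r3:Add1
cycle 16: - // r0:Mul2,r1:8,r2:2304,r3:Add1
cycle 17: - // r0:Mul2,r1:8,r2:2304,r3:Add1
cycle 18: CDB Mul2=5531904 // r0:5531904,r1:8,r2:2304,r3:Add1
cycle 19: - // r0:5531904,r1:8,r2:2304,r3:Add1
cycle 20: CDB Add1=5534208 // r0:5531904,r1:8,r2:2304,r3:5534208

STATUS = VALUE 5531904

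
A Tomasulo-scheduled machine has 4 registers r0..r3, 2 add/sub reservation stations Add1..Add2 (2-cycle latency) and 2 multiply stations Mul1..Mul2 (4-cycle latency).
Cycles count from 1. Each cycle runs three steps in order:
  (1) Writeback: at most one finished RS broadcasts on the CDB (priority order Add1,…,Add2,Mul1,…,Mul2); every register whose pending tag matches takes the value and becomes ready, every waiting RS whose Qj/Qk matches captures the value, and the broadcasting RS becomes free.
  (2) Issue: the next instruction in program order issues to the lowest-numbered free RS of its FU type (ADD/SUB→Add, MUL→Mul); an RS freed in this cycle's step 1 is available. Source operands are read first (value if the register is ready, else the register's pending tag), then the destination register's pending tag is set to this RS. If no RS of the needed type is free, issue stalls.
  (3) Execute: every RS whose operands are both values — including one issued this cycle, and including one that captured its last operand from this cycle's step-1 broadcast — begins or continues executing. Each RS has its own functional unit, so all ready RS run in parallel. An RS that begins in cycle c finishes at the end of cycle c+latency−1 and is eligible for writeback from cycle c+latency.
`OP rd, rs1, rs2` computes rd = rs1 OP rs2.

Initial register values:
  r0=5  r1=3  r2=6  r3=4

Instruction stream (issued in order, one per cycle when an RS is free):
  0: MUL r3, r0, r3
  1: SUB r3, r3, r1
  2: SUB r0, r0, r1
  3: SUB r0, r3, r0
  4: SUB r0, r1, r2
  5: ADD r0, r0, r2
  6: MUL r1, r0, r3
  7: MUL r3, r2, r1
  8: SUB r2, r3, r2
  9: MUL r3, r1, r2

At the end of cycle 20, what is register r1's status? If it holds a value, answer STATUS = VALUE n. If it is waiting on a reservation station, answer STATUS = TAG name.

cycle 1: issue MUL r3<-Mul1 // r0:5,r1:3,r2:6,r3:Mul1
cycle 2: issue SUB r3<-Add1 // r0:5,r1:3,r2:6,r3:Add1
cycle 3: issue SUB r0<-Add2 // r0:Add2,r1:3,r2:6,r3:Add1
cycle 4: stall // r0:Add2,r1:3,r2:6,r3:Add1
cycle 5: CDB Add2=2; issue SUB r0<-Add2 // r0:Add2,r1:3,r2:6,r3:Add1
cycle 6: CDB Mul1=20; stall // r0:Add2,r1:3,r2:6,r3:Add1
cycle 7: stall // r0:Add2,r1:3,r2:6,r3:Add1
cycle 8: CDB Add1=17; issue SUB r0<-Add1 // r0:Add1,r1:3,r2:6,r3:17
cycle 9: stall // r0:Add1,r1:3,r2:6,r3:17
cycle 10: CDB Add1=-3; issue ADD r0<-Add1 // r0:Add1,r1:3,r2:6,r3:17
cycle 11: CDB Add2=15; issue MUL r1<-Mul1 // r0:Add1,r1:Mul1,r2:6,r3:17
cycle 12: CDB Add1=3; issue MUL r3<-Mul2 // r0:3,r1:Mul1,r2:6,r3:Mul2
cycle 13: issue SUB r2<-Add1 // r0:3,r1:Mul1,r2:Add1,r3:Mul2
cycle 14: stall // r0:3,r1:Mul1,r2:Add1,r3:Mul2
cycle 15: stall // r0:3,r1:Mul1,r2:Add1,r3:Mul2
cycle 16: CDB Mul1=51; issue MUL r3<-Mul1 // r0:3,r1:51,r2:Add1,r3:Mul1
cycle 17: - // r0:3,r1:51,r2:Add1,r3:Mul1
cycle 18: - // r0:3,r1:51,r2:Add1,r3:Mul1
cycle 19: - // r0:3,r1:51,r2:Add1,r3:Mul1
cycle 20: CDB Mul2=306 // r0:3,r1:51,r2:Add1,r3:Mul1

STATUS = VALUE 51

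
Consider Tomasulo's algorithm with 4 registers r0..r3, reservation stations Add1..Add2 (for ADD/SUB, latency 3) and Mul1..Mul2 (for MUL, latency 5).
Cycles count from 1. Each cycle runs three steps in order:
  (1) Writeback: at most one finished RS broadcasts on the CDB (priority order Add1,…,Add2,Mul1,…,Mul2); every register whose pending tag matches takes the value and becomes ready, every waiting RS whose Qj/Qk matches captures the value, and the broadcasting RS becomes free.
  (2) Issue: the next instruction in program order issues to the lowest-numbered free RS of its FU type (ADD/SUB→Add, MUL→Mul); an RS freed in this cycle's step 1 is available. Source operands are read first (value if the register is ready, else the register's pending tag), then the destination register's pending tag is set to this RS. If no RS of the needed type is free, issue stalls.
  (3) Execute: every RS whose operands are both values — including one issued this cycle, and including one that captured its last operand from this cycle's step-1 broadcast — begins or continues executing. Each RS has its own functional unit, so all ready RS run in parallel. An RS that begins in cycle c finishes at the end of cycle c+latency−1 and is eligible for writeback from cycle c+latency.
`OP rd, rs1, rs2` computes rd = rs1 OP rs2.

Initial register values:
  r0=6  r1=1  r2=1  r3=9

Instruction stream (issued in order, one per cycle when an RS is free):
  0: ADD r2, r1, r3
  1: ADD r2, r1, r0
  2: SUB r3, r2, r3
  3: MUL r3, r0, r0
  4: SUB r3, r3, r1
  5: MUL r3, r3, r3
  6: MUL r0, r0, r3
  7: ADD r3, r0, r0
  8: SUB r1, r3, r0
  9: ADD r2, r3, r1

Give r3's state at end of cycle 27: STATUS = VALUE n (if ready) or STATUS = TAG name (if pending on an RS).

STATUS = VALUE 14700

  c1: issue ADD r2<-Add1  regs: r0:6,r1:1,r2:Add1,r3:9
  c2: issue ADD r2<-Add2  regs: r0:6,r1:1,r2:Add2,r3:9
  c3: stall  regs: r0:6,r1:1,r2:Add2,r3:9
  c4: CDB Add1=10; issue SUB r3<-Add1  regs: r0:6,r1:1,r2:Add2,r3:Add1
  c5: CDB Add2=7; issue MUL r3<-Mul1  regs: r0:6,r1:1,r2:7,r3:Mul1
  c6: issue SUB r3<-Add2  regs: r0:6,r1:1,r2:7,r3:Add2
  c7: issue MUL r3<-Mul2  regs: r0:6,r1:1,r2:7,r3:Mul2
  c8: CDB Add1=-2; stall  regs: r0:6,r1:1,r2:7,r3:Mul2
  c9: stall  regs: r0:6,r1:1,r2:7,r3:Mul2
  c10: CDB Mul1=36; issue MUL r0<-Mul1  regs: r0:Mul1,r1:1,r2:7,r3:Mul2
  c11: issue ADD r3<-Add1  regs: r0:Mul1,r1:1,r2:7,r3:Add1
  c12: stall  regs: r0:Mul1,r1:1,r2:7,r3:Add1
  c13: CDB Add2=35; issue SUB r1<-Add2  regs: r0:Mul1,r1:Add2,r2:7,r3:Add1
  c14: stall  regs: r0:Mul1,r1:Add2,r2:7,r3:Add1
  c15: stall  regs: r0:Mul1,r1:Add2,r2:7,r3:Add1
  c16: stall  regs: r0:Mul1,r1:Add2,r2:7,r3:Add1
  c17: stall  regs: r0:Mul1,r1:Add2,r2:7,r3:Add1
  c18: CDB Mul2=1225; stall  regs: r0:Mul1,r1:Add2,r2:7,r3:Add1
  c19: stall  regs: r0:Mul1,r1:Add2,r2:7,r3:Add1
  c20: stall  regs: r0:Mul1,r1:Add2,r2:7,r3:Add1
  c21: stall  regs: r0:Mul1,r1:Add2,r2:7,r3:Add1
  c22: stall  regs: r0:Mul1,r1:Add2,r2:7,r3:Add1
  c23: CDB Mul1=7350; stall  regs: r0:7350,r1:Add2,r2:7,r3:Add1
  c24: stall  regs: r0:7350,r1:Add2,r2:7,r3:Add1
  c25: stall  regs: r0:7350,r1:Add2,r2:7,r3:Add1
  c26: CDB Add1=14700; issue ADD r2<-Add1  regs: r0:7350,r1:Add2,r2:Add1,r3:14700
  c27: -  regs: r0:7350,r1:Add2,r2:Add1,r3:14700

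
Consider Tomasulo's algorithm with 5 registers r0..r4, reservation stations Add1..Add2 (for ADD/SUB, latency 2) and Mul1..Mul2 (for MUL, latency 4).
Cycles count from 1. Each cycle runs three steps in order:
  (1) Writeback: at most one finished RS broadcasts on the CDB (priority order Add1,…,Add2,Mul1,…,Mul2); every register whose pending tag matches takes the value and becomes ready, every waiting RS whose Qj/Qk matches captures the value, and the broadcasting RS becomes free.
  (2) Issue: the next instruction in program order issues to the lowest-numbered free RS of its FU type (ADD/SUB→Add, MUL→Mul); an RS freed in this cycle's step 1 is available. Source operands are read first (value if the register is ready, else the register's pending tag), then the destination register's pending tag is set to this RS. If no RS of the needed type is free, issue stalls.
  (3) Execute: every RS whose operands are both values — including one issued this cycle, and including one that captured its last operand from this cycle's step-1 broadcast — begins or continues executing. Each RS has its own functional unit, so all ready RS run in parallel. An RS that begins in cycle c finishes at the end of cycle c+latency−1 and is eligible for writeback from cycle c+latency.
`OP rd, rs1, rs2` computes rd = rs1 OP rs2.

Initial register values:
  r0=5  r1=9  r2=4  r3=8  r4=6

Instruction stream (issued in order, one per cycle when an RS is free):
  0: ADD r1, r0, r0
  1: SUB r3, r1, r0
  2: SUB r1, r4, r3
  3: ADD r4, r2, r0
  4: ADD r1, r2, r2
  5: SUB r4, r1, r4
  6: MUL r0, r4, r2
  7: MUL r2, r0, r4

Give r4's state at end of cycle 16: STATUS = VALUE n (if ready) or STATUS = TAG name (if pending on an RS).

cycle 1: issue ADD r1<-Add1 // r0:5,r1:Add1,r2:4,r3:8,r4:6
cycle 2: issue SUB r3<-Add2 // r0:5,r1:Add1,r2:4,r3:Add2,r4:6
cycle 3: CDB Add1=10; issue SUB r1<-Add1 // r0:5,r1:Add1,r2:4,r3:Add2,r4:6
cycle 4: stall // r0:5,r1:Add1,r2:4,r3:Add2,r4:6
cycle 5: CDB Add2=5; issue ADD r4<-Add2 // r0:5,r1:Add1,r2:4,r3:5,r4:Add2
cycle 6: stall // r0:5,r1:Add1,r2:4,r3:5,r4:Add2
cycle 7: CDB Add1=1; issue ADD r1<-Add1 // r0:5,r1:Add1,r2:4,r3:5,r4:Add2
cycle 8: CDB Add2=9; issue SUB r4<-Add2 // r0:5,r1:Add1,r2:4,r3:5,r4:Add2
cycle 9: CDB Add1=8; issue MUL r0<-Mul1 // r0:Mul1,r1:8,r2:4,r3:5,r4:Add2
cycle 10: issue MUL r2<-Mul2 // r0:Mul1,r1:8,r2:Mul2,r3:5,r4:Add2
cycle 11: CDB Add2=-1 // r0:Mul1,r1:8,r2:Mul2,r3:5,r4:-1
cycle 12: - // r0:Mul1,r1:8,r2:Mul2,r3:5,r4:-1
cycle 13: - // r0:Mul1,r1:8,r2:Mul2,r3:5,r4:-1
cycle 14: - // r0:Mul1,r1:8,r2:Mul2,r3:5,r4:-1
cycle 15: CDB Mul1=-4 // r0:-4,r1:8,r2:Mul2,r3:5,r4:-1
cycle 16: - // r0:-4,r1:8,r2:Mul2,r3:5,r4:-1

STATUS = VALUE -1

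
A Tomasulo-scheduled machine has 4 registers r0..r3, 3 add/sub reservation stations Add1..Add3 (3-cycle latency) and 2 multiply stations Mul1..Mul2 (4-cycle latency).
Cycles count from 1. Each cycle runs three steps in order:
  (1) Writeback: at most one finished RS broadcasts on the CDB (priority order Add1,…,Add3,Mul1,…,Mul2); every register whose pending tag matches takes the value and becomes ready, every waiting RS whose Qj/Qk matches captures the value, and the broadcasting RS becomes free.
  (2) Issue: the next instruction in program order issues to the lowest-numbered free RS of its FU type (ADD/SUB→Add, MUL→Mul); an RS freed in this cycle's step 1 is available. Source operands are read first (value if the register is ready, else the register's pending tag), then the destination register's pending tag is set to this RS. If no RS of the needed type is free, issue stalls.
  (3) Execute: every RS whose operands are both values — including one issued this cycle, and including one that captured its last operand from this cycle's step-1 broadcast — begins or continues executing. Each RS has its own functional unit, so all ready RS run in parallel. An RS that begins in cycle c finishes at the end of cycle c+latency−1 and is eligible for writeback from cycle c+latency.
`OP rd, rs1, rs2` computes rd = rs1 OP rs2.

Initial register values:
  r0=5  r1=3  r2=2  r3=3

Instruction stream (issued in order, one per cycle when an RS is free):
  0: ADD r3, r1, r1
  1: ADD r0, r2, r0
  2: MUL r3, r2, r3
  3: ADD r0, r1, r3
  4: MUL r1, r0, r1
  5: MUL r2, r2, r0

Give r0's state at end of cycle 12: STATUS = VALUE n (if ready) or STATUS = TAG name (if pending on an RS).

cycle 1: issue ADD r3<-Add1 // r0:5,r1:3,r2:2,r3:Add1
cycle 2: issue ADD r0<-Add2 // r0:Add2,r1:3,r2:2,r3:Add1
cycle 3: issue MUL r3<-Mul1 // r0:Add2,r1:3,r2:2,r3:Mul1
cycle 4: CDB Add1=6; issue ADD r0<-Add1 // r0:Add1,r1:3,r2:2,r3:Mul1
cycle 5: CDB Add2=7; issue MUL r1<-Mul2 // r0:Add1,r1:Mul2,r2:2,r3:Mul1
cycle 6: stall // r0:Add1,r1:Mul2,r2:2,r3:Mul1
cycle 7: stall // r0:Add1,r1:Mul2,r2:2,r3:Mul1
cycle 8: CDB Mul1=12; issue MUL r2<-Mul1 // r0:Add1,r1:Mul2,r2:Mul1,r3:12
cycle 9: - // r0:Add1,r1:Mul2,r2:Mul1,r3:12
cycle 10: - // r0:Add1,r1:Mul2,r2:Mul1,r3:12
cycle 11: CDB Add1=15 // r0:15,r1:Mul2,r2:Mul1,r3:12
cycle 12: - // r0:15,r1:Mul2,r2:Mul1,r3:12

STATUS = VALUE 15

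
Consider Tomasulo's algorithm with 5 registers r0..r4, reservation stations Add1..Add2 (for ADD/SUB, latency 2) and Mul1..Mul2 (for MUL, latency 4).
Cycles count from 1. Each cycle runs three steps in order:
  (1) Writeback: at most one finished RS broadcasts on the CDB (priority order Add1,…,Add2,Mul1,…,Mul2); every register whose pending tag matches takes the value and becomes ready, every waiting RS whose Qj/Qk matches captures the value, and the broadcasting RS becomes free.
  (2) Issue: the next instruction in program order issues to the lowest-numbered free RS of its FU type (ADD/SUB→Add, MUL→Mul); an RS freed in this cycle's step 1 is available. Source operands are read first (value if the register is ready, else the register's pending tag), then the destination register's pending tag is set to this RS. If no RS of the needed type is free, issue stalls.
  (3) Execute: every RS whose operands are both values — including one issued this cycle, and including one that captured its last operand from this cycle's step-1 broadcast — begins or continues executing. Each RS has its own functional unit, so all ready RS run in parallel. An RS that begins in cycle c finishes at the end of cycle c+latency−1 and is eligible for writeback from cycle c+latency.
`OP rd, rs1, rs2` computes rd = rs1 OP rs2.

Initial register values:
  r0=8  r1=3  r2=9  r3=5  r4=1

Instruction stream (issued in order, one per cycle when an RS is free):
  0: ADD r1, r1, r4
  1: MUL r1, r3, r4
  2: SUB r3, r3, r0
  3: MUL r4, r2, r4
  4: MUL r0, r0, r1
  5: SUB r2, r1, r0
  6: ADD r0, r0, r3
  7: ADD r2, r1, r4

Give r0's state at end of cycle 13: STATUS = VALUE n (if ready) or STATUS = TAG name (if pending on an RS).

cycle 1: issue ADD r1<-Add1 // r0:8,r1:Add1,r2:9,r3:5,r4:1
cycle 2: issue MUL r1<-Mul1 // r0:8,r1:Mul1,r2:9,r3:5,r4:1
cycle 3: CDB Add1=4; issue SUB r3<-Add1 // r0:8,r1:Mul1,r2:9,r3:Add1,r4:1
cycle 4: issue MUL r4<-Mul2 // r0:8,r1:Mul1,r2:9,r3:Add1,r4:Mul2
cycle 5: CDB Add1=-3; stall // r0:8,r1:Mul1,r2:9,r3:-3,r4:Mul2
cycle 6: CDB Mul1=5; issue MUL r0<-Mul1 // r0:Mul1,r1:5,r2:9,r3:-3,r4:Mul2
cycle 7: issue SUB r2<-Add1 // r0:Mul1,r1:5,r2:Add1,r3:-3,r4:Mul2
cycle 8: CDB Mul2=9; issue ADD r0<-Add2 // r0:Add2,r1:5,r2:Add1,r3:-3,r4:9
cycle 9: stall // r0:Add2,r1:5,r2:Add1,r3:-3,r4:9
cycle 10: CDB Mul1=40; stall // r0:Add2,r1:5,r2:Add1,r3:-3,r4:9
cycle 11: stall // r0:Add2,r1:5,r2:Add1,r3:-3,r4:9
cycle 12: CDB Add1=-35; issue ADD r2<-Add1 // r0:Add2,r1:5,r2:Add1,r3:-3,r4:9
cycle 13: CDB Add2=37 // r0:37,r1:5,r2:Add1,r3:-3,r4:9

STATUS = VALUE 37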